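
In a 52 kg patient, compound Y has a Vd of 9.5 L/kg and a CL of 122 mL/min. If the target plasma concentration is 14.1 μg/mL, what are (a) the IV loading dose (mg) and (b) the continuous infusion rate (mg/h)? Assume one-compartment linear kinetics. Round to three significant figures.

(a) 6970 mg; (b) 103 mg/h

Vd(total) = 52 kg × 9.5 L/kg = 494.0 L
LD = Vd · C_target = 494.0 × 14.1 = 6965 mg
Convert clearance: 122 mL/min × 60 min/h ÷ 1000 mL/L = 7.320 L/h
Maintenance infusion rate = CL × Css = 7.320 × 14.1 = 103.2 mg/h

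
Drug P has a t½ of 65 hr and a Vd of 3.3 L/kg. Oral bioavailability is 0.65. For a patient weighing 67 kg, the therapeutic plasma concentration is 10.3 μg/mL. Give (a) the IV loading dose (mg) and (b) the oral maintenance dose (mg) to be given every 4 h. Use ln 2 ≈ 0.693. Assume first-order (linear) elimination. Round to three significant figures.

(a) 2280 mg; (b) 149 mg

Vd = 3.3 L/kg × 67 kg = 221.1 L
LD = Vd × C = 221.1 × 10.3 = 2277 mg
CL = 0.693 × Vd / t½ = 0.693 × 221.1 / 65 = 2.357 L/h
D = CL × Css × τ / F = 2.357 × 10.3 × 4 / 0.65 = 149.4 mg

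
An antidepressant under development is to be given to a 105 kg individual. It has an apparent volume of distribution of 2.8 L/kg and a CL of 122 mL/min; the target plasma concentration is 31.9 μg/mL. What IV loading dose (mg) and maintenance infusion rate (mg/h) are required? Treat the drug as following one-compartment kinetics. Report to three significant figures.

(a) 9380 mg; (b) 234 mg/h

Total Vd = 2.8 × 105 = 294.0 L
Loading: fill Vd to C_target → 294.0 L × 31.9 mg/L = 9379 mg
CL = 122 mL/min = 122 × 0.06 = 7.320 L/h
Maintenance: replace elimination → rate = CL × Css = 7.320 × 31.9 = 233.5 mg/h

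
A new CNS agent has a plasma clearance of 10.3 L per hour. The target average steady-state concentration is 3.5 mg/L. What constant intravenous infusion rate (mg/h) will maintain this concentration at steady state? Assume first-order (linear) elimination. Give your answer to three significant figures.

Infusion rate = CL · Css = 10.30 L/h × 3.5 mg/L = 36.05 mg/h

36.1 mg/h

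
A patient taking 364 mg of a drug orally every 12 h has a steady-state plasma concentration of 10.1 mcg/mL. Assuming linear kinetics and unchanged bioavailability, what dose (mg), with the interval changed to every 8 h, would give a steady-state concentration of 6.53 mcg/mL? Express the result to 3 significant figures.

With linear kinetics, Css is proportional to dose rate (D/τ) at fixed clearance.
D₂ = D₁ × (Css,target / Css,current) × (τ₂/τ₁) = 364 × (6.53/10.1) × (8/12) = 156.9 mg

157 mg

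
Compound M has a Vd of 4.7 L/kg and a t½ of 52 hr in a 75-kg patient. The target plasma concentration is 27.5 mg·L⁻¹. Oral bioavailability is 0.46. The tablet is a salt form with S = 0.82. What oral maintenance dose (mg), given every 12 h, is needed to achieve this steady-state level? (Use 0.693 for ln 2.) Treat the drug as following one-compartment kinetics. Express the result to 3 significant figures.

Vd = 4.7 L/kg × 75 kg = 352.5 L
CL = 0.693 × Vd / t½ = 0.693 × 352.5 / 52 = 4.698 L/h
D = CL × Css × τ / F / S = 4.698 × 27.5 × 12 / 0.46 / 0.82 = 4110 mg

4110 mg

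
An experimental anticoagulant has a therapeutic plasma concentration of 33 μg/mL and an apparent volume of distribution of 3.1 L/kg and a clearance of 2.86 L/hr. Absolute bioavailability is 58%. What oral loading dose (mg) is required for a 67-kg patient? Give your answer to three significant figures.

11800 mg

Vd = 3.1 L/kg × 67 kg = 207.7 L
LD = Vd × C / F = 207.7 × 33.00 / 0.58 = 11820 mg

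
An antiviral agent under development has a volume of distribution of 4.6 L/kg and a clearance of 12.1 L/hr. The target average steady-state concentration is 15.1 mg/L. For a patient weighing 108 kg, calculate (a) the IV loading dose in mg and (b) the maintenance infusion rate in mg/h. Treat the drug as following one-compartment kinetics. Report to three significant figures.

Vd = 4.6 L/kg × 108 kg = 496.8 L
LD = Vd · C_target = 496.8 × 15.1 = 7502 mg
Maintenance infusion rate = CL × Css = 12.10 × 15.1 = 182.7 mg/h

(a) 7500 mg; (b) 183 mg/h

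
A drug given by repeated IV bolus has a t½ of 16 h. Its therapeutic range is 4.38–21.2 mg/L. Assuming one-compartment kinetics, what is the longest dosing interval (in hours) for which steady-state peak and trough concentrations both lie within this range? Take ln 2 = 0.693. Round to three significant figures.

36.4 h

k = 0.693 / t½ = 0.693 / 16 = 0.04331 h⁻¹
Between IV bolus doses, concentration decays as C = C₀·e^(−kτ), so C_peak/C_trough = e^(kτ).
τ_max = ln(C_peak/C_trough) / k = ln(21.2/4.38) / 0.04331 = 1.577 / 0.04331 = 36.41 h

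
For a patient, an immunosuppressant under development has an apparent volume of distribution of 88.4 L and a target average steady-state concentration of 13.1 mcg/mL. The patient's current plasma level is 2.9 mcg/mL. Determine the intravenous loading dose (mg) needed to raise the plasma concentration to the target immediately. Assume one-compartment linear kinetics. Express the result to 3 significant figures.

902 mg

The loading dose fills Vd to the target concentration.
Concentration deficit ΔC = 13.1 − 2.9 = 10.20 mg/L
LD = Vd × ΔC = 88.40 × 10.20 = 901.7 mg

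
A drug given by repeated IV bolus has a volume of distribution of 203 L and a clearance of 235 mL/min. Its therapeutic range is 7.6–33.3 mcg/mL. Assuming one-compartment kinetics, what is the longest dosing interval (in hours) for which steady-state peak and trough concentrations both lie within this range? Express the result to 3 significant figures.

21.3 h

Convert clearance: 235 mL/min × 60 min/h ÷ 1000 mL/L = 14.10 L/h
k = CL / Vd = 14.10 / 203.0 = 0.06946 h⁻¹
Between IV bolus doses, concentration decays as C = C₀·e^(−kτ), so C_peak/C_trough = e^(kτ).
τ_max = ln(C_peak/C_trough) / k = ln(33.3/7.6) / 0.06946 = 1.477 / 0.06946 = 21.26 h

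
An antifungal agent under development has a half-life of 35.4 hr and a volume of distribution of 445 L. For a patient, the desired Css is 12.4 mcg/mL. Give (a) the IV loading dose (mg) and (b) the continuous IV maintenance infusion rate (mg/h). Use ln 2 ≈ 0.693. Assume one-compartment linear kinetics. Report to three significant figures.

(a) 5520 mg; (b) 108 mg/h

LD = Vd × C = 445.0 × 12.4 = 5518 mg
CL = 0.693 × Vd / t½ = 0.693 × 445.0 / 35.4 = 8.711 L/h
Infusion rate = CL × Css = 8.711 × 12.4 = 108.0 mg/h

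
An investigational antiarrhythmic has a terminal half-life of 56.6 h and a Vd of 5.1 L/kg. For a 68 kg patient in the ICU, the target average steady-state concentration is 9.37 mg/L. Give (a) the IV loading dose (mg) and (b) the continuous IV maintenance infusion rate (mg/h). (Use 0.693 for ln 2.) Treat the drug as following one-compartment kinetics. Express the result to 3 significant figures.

(a) 3250 mg; (b) 39.8 mg/h

Total Vd = 5.1 × 68 = 346.8 L
LD = Vd × C = 346.8 × 9.37 = 3250 mg
CL = 0.693 × Vd / t½ = 0.693 × 346.8 / 56.6 = 4.246 L/h
Infusion rate = CL × Css = 4.246 × 9.37 = 39.79 mg/h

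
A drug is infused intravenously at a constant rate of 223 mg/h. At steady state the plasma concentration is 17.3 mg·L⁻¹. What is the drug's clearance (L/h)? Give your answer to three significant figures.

12.9 L/h

At steady state, infusion rate = CL × Css, so CL = rate / Css.
CL = 223 / 17.3 = 12.89 L/h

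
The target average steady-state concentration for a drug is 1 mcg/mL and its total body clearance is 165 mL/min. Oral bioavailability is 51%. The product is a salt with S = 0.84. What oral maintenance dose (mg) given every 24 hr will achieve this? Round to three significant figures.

Convert clearance: 165 mL/min × 60 min/h ÷ 1000 mL/L = 9.900 L/h
D = CL × Css × τ / F / S = 9.900 × 1 × 24 / 0.51 / 0.84 = 554.6 mg

555 mg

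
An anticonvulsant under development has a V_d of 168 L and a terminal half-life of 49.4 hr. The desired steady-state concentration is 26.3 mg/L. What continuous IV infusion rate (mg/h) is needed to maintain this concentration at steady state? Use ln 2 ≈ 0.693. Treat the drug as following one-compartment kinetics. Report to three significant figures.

62.0 mg/h

CL = ln 2 · Vd / t½ = 0.693 × 168.0 / 49.4 = 2.357 L/h
Infusion rate = CL × Css = 2.357 × 26.3 = 61.99 mg/h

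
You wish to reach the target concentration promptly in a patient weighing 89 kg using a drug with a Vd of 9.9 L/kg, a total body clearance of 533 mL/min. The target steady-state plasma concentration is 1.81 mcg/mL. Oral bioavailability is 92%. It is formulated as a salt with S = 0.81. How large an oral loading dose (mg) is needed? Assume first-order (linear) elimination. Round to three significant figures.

2140 mg

Vd = 9.9 L/kg × 89 kg = 881.1 L
LD = Vd × C / F / S = 881.1 × 1.810 / 0.92 / 0.81 = 2140 mg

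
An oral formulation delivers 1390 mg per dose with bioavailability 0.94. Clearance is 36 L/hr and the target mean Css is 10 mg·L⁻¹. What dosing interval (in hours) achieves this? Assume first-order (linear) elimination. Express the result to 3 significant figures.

3.63 h

F·D/τ = CL·Css → τ = F·D / (CL·Css).
τ = 0.94 × 1390 / (36 × 10) = 3.629 h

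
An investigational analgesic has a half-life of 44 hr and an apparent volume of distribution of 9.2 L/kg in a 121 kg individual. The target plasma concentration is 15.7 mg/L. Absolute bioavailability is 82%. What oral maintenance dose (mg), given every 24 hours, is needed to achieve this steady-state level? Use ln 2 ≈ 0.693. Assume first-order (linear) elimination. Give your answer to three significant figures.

Vd(total) = 121 kg × 9.2 L/kg = 1113 L
k = 0.693/44 = 0.01575 h⁻¹, so CL = k·Vd = 0.01575 × 1113 = 17.53 L/h
D = CL × Css × τ / F = 17.53 × 15.7 × 24 / 0.82 = 8055 mg

8060 mg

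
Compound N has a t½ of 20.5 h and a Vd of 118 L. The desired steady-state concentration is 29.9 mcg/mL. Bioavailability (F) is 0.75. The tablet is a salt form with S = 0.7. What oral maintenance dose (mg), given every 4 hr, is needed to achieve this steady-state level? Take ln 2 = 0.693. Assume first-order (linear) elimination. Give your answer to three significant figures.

909 mg

CL = ln 2 · Vd / t½ = 0.693 × 118.0 / 20.5 = 3.989 L/h
D = CL × Css × τ / F / S = 3.989 × 29.9 × 4 / 0.75 / 0.7 = 908.7 mg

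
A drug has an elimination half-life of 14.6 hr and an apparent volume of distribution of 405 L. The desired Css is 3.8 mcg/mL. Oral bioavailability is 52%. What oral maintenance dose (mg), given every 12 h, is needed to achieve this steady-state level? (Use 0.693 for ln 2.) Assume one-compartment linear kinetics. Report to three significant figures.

1690 mg

CL = 0.693 × Vd / t½ = 0.693 × 405.0 / 14.6 = 19.22 L/h
D = CL × Css × τ / F = 19.22 × 3.8 × 12 / 0.52 = 1685 mg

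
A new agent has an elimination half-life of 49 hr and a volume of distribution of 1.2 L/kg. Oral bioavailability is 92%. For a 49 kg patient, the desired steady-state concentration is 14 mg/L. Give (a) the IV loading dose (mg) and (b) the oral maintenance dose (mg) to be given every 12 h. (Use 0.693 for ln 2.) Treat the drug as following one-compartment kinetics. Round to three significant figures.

(a) 823 mg; (b) 152 mg

Vd = 1.2 L/kg × 49 kg = 58.80 L
LD = Vd × C = 58.80 × 14 = 823.2 mg
CL = 0.693 × Vd / t½ = 0.693 × 58.80 / 49 = 0.8316 L/h
D = CL × Css × τ / F = 0.8316 × 14 × 12 / 0.92 = 151.9 mg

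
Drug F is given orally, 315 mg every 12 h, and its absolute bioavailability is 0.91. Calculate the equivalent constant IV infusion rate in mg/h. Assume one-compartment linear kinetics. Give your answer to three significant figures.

23.9 mg/h

Equivalent systemic input: infusion rate = F·D/τ.
Rate = 0.91 × 315 / 12 = 23.89 mg/h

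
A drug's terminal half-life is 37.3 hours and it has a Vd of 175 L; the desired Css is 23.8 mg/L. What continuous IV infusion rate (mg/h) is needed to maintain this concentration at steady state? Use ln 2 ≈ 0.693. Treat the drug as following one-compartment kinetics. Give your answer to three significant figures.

CL = 0.693 × Vd / t½ = 0.693 × 175.0 / 37.3 = 3.251 L/h
Infusion rate = CL × Css = 3.251 × 23.8 = 77.37 mg/h

77.4 mg/h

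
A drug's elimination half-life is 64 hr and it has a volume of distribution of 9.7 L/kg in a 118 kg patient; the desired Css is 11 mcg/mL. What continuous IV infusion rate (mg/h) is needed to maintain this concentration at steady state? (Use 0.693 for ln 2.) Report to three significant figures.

Vd = 9.7 L/kg × 118 kg = 1145 L
CL = ln 2 · Vd / t½ = 0.693 × 1145 / 64 = 12.40 L/h
Infusion rate = CL × Css = 12.40 × 11 = 136.4 mg/h

136 mg/h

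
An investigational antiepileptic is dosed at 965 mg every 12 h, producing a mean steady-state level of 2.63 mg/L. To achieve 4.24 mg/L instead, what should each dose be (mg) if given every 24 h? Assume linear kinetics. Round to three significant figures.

With linear kinetics, Css is proportional to dose rate (D/τ) at fixed clearance.
D₂ = D₁ × (Css,target / Css,current) × (τ₂/τ₁) = 965 × (4.24/2.63) × (24/12) = 3111 mg

3110 mg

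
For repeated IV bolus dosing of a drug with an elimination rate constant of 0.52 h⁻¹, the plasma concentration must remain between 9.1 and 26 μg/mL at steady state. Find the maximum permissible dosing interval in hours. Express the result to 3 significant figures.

2.02 h

Between IV bolus doses, concentration decays as C = C₀·e^(−kτ), so C_peak/C_trough = e^(kτ).
τ_max = ln(C_peak/C_trough) / k = ln(26/9.1) / 0.5200 = 1.050 / 0.5200 = 2.019 h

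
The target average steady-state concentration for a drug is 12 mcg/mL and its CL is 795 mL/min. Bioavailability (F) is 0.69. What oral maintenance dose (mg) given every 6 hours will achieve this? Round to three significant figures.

4980 mg

Convert clearance: 795 mL/min × 60 min/h ÷ 1000 mL/L = 47.70 L/h
D = CL × Css × τ / F = 47.70 × 12 × 6 / 0.69 = 4977 mg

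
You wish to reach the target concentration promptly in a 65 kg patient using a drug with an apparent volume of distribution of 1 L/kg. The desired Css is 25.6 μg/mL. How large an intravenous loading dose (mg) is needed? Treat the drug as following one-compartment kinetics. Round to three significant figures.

Total Vd = 1 × 65 = 65.00 L
LD = Vd × C = 65.00 × 25.60 = 1664 mg

1660 mg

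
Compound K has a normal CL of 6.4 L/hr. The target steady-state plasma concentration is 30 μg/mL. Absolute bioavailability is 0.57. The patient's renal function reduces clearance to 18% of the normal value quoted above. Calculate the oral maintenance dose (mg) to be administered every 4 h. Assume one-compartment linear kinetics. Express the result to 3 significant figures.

243 mg

Patient clearance = 0.18 × 6.400 = 1.152 L/h
D = CL × Css × τ / F = 1.152 × 30 × 4 / 0.57 = 242.5 mg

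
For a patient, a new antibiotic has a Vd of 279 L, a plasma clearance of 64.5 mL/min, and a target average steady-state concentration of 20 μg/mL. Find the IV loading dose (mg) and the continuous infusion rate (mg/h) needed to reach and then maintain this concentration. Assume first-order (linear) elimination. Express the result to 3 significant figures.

(a) 5580 mg; (b) 77.4 mg/h

Loading: fill Vd to C_target → 279.0 L × 20 mg/L = 5580 mg
CL = 64.5 mL/min × 60/1000 = 3.870 L/h
Maintenance infusion rate = CL × Css = 3.870 × 20 = 77.40 mg/h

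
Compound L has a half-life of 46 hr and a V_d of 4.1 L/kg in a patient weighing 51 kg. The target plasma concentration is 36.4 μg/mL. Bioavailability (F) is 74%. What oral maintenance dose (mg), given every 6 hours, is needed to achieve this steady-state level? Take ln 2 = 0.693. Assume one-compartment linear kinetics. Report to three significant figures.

930 mg

Vd = 4.1 L/kg × 51 kg = 209.1 L
CL = 0.693 × Vd / t½ = 0.693 × 209.1 / 46 = 3.150 L/h
D = CL × Css × τ / F = 3.150 × 36.4 × 6 / 0.74 = 929.7 mg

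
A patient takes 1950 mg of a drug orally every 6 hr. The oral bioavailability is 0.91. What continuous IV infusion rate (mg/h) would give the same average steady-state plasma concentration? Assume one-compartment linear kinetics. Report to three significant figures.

Equivalent systemic input: infusion rate = F·D/τ.
Rate = 0.91 × 1950 / 6 = 295.8 mg/h

296 mg/h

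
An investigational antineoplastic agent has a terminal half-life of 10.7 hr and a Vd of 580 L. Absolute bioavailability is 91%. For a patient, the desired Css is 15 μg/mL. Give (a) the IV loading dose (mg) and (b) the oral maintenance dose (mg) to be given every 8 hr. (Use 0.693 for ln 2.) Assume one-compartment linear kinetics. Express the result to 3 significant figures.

LD = Vd × C = 580.0 × 15 = 8700 mg
CL = 0.693 × Vd / t½ = 0.693 × 580.0 / 10.7 = 37.56 L/h
D = CL × Css × τ / F = 37.56 × 15 × 8 / 0.91 = 4953 mg

(a) 8700 mg; (b) 4950 mg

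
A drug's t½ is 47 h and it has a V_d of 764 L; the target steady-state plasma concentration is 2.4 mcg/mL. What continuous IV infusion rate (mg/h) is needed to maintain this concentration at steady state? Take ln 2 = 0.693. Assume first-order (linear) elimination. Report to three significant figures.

27.0 mg/h

CL = 0.693 × Vd / t½ = 0.693 × 764.0 / 47 = 11.26 L/h
Infusion rate = CL × Css = 11.26 × 2.4 = 27.02 mg/h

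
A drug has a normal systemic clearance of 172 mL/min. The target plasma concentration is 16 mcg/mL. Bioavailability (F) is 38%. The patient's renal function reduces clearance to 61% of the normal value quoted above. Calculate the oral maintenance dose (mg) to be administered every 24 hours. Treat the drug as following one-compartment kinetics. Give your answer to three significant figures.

CL = 172 mL/min = 172 × 0.06 = 10.32 L/h
Patient clearance = 0.61 × 10.32 = 6.295 L/h
D = CL × Css × τ / F = 6.295 × 16 × 24 / 0.38 = 6361 mg

6360 mg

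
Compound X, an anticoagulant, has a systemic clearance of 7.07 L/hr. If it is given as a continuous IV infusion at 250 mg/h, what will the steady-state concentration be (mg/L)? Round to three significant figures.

Css = rate / CL = 250 / 7.070 = 35.36 mg/L

35.4 mg/L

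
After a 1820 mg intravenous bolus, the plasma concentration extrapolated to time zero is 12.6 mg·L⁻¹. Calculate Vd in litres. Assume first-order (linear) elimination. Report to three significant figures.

144 L

Immediately after an IV bolus, C₀ = Dose / Vd, so Vd = Dose / C₀.
Vd = 1820 / 12.6 = 144.4 L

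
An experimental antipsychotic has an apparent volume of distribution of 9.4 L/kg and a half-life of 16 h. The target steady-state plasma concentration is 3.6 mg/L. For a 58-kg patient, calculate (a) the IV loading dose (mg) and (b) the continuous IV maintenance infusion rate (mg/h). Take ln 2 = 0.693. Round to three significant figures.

(a) 1960 mg; (b) 85.0 mg/h

Vd(total) = 58 kg × 9.4 L/kg = 545.2 L
LD = Vd × C = 545.2 × 3.6 = 1963 mg
CL = 0.693 × Vd / t½ = 0.693 × 545.2 / 16 = 23.61 L/h
Infusion rate = CL × Css = 23.61 × 3.6 = 85.00 mg/h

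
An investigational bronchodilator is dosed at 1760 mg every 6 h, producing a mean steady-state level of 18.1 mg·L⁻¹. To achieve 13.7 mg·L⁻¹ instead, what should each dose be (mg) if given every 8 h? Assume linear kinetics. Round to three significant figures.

1780 mg

With linear kinetics, Css is proportional to dose rate (D/τ) at fixed clearance.
D₂ = D₁ × (Css,target / Css,current) × (τ₂/τ₁) = 1760 × (13.7/18.1) × (8/6) = 1776 mg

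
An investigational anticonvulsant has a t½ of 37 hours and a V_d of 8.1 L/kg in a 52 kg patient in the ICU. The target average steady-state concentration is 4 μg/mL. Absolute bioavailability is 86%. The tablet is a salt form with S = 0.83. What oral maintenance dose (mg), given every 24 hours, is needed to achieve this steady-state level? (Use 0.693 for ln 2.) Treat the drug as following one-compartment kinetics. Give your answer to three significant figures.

1060 mg

Vd = 8.1 L/kg × 52 kg = 421.2 L
CL = 0.693 × Vd / t½ = 0.693 × 421.2 / 37 = 7.889 L/h
D = CL × Css × τ / F / S = 7.889 × 4 × 24 / 0.86 / 0.83 = 1061 mg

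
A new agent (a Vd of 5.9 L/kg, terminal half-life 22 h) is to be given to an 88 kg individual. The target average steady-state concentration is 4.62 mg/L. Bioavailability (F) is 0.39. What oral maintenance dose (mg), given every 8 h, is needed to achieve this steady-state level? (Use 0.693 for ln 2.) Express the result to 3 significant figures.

1550 mg

Vd = 5.9 L/kg × 88 kg = 519.2 L
k = 0.693/22 = 0.03150 h⁻¹, so CL = k·Vd = 0.03150 × 519.2 = 16.35 L/h
D = CL × Css × τ / F = 16.35 × 4.62 × 8 / 0.39 = 1549 mg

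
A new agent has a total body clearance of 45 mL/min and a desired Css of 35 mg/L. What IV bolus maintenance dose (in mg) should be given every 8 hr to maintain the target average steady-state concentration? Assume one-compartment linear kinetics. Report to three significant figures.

CL = 45 mL/min = 45 × 0.06 = 2.700 L/h
D = CL × Css × τ = 2.700 × 35 × 8 = 756.0 mg

756 mg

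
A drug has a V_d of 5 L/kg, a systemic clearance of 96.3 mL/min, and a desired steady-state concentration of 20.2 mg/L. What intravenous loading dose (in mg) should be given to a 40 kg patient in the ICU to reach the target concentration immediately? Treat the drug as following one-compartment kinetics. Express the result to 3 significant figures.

4040 mg

Total Vd = 5 × 40 = 200.0 L
Loading dose depends on Vd (not clearance): it fills the distribution volume.
LD = Vd × C = 200.0 × 20.20 = 4040 mg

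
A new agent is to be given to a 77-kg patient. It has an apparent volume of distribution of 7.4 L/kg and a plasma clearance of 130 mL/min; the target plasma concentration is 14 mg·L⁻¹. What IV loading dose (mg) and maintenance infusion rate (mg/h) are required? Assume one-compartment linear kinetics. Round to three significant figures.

(a) 7980 mg; (b) 109 mg/h

Vd = 7.4 L/kg × 77 kg = 569.8 L
Loading: fill Vd to C_target → 569.8 L × 14 mg/L = 7977 mg
CL = 130 mL/min = 130 × 0.06 = 7.800 L/h
Maintenance infusion rate = CL × Css = 7.800 × 14 = 109.2 mg/h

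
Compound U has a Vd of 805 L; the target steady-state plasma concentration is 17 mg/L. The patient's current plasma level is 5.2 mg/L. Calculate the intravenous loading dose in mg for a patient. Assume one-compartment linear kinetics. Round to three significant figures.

9500 mg

The loading dose fills Vd to the target concentration.
Concentration deficit ΔC = 17 − 5.2 = 11.80 mg/L
LD = Vd × ΔC = 805.0 × 11.80 = 9499 mg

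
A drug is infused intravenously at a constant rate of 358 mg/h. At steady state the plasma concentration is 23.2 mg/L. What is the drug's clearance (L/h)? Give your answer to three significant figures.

At steady state, infusion rate = CL × Css, so CL = rate / Css.
CL = 358 / 23.2 = 15.43 L/h

15.4 L/h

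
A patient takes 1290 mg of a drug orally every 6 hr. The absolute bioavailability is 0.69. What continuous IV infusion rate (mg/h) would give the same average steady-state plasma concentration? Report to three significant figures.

Equivalent systemic input: infusion rate = F·D/τ.
Rate = 0.69 × 1290 / 6 = 148.4 mg/h

148 mg/h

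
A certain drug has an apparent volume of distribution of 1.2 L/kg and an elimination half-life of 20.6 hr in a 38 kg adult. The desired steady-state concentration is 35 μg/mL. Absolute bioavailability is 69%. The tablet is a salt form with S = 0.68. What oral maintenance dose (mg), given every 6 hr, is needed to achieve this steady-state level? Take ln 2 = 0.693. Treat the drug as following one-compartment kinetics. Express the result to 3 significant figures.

Vd(total) = 38 kg × 1.2 L/kg = 45.60 L
CL = ln 2 · Vd / t½ = 0.693 × 45.60 / 20.6 = 1.534 L/h
D = CL × Css × τ / F / S = 1.534 × 35 × 6 / 0.69 / 0.68 = 686.6 mg

687 mg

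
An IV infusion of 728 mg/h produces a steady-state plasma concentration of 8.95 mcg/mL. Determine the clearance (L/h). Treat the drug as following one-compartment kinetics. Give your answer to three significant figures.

81.3 L/h

At steady state, infusion rate = CL × Css, so CL = rate / Css.
CL = 728 / 8.95 = 81.34 L/h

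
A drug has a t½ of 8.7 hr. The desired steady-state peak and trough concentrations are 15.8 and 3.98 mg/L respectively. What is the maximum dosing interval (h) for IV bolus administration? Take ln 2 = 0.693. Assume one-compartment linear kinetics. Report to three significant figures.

k = 0.693 / t½ = 0.693 / 8.7 = 0.07966 h⁻¹
Between IV bolus doses, concentration decays as C = C₀·e^(−kτ), so C_peak/C_trough = e^(kτ).
τ_max = ln(C_peak/C_trough) / k = ln(15.8/3.98) / 0.07966 = 1.379 / 0.07966 = 17.31 h

17.3 h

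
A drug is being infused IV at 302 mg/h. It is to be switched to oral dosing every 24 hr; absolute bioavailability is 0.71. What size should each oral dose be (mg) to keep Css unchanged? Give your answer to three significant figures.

To maintain the same Css, the systemic dosing rate must be unchanged: F·D/τ = infusion rate.
D = rate × τ / F = 302 × 24 / 0.71 = 10210 mg

10200 mg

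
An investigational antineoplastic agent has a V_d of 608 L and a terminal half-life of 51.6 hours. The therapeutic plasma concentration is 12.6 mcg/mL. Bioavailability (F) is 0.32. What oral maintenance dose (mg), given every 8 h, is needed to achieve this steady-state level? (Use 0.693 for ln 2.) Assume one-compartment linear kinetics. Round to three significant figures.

2570 mg

k = 0.693/51.6 = 0.01343 h⁻¹, so CL = k·Vd = 0.01343 × 608.0 = 8.165 L/h
D = CL × Css × τ / F = 8.165 × 12.6 × 8 / 0.32 = 2572 mg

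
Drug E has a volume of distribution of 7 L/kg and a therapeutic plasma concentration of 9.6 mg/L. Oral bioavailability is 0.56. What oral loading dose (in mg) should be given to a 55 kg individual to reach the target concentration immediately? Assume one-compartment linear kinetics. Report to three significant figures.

Vd = 7 L/kg × 55 kg = 385.0 L
LD = Vd × C / F = 385.0 × 9.600 / 0.56 = 6600 mg

6600 mg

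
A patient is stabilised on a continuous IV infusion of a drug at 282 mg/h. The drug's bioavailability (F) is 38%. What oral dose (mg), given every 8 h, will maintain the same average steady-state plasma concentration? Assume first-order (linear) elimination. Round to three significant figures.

5940 mg

To maintain the same Css, the systemic dosing rate must be unchanged: F·D/τ = infusion rate.
D = rate × τ / F = 282 × 8 / 0.38 = 5937 mg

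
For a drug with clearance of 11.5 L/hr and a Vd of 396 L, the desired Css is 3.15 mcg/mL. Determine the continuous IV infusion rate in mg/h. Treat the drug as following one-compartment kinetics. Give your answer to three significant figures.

36.2 mg/h

Vd does not affect the maintenance rate; only clearance governs steady-state input.
Infusion rate = CL · Css = 11.50 L/h × 3.15 mg/L = 36.23 mg/h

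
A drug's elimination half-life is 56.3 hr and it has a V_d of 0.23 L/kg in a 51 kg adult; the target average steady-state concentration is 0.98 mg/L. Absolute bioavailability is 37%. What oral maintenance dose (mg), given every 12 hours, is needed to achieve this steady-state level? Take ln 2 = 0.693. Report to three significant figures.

Total Vd = 0.23 × 51 = 11.73 L
CL = 0.693 × Vd / t½ = 0.693 × 11.73 / 56.3 = 0.1444 L/h
D = CL × Css × τ / F = 0.1444 × 0.98 × 12 / 0.37 = 4.590 mg

4.59 mg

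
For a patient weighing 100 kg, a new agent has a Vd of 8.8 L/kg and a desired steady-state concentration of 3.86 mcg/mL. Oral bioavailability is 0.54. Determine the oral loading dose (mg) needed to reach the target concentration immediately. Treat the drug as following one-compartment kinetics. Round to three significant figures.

Vd = 8.8 L/kg × 100 kg = 880.0 L
LD = Vd × C / F = 880.0 × 3.860 / 0.54 = 6290 mg

6290 mg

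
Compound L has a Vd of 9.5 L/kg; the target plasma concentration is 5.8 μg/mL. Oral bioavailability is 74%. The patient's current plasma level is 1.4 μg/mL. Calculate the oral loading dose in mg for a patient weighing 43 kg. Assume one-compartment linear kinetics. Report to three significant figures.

Vd(total) = 43 kg × 9.5 L/kg = 408.5 L
Concentration deficit ΔC = 5.8 − 1.4 = 4.400 mg/L
LD = Vd × ΔC / F = 408.5 × 4.400 / 0.74 = 2429 mg

2430 mg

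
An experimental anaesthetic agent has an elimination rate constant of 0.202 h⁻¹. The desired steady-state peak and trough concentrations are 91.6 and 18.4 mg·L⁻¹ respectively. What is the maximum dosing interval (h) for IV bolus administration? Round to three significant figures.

7.95 h

Between IV bolus doses, concentration decays as C = C₀·e^(−kτ), so C_peak/C_trough = e^(kτ).
τ_max = ln(C_peak/C_trough) / k = ln(91.6/18.4) / 0.2020 = 1.605 / 0.2020 = 7.946 h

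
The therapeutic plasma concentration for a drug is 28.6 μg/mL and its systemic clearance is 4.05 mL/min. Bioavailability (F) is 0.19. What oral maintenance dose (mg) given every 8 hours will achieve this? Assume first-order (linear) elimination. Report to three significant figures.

293 mg

CL = 4.05 mL/min × 60/1000 = 0.2430 L/h
At steady state, dose per interval replaces the amount cleared in that interval: F·D/τ = CL·Css.
D = CL × Css × τ / F = 0.2430 × 28.6 × 8 / 0.19 = 292.6 mg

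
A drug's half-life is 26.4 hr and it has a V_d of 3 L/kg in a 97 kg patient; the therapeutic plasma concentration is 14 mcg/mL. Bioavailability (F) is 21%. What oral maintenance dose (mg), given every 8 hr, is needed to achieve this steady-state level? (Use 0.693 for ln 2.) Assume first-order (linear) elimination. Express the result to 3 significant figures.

4070 mg

Vd = 3 L/kg × 97 kg = 291.0 L
CL = ln 2 · Vd / t½ = 0.693 × 291.0 / 26.4 = 7.639 L/h
D = CL × Css × τ / F = 7.639 × 14 × 8 / 0.21 = 4074 mg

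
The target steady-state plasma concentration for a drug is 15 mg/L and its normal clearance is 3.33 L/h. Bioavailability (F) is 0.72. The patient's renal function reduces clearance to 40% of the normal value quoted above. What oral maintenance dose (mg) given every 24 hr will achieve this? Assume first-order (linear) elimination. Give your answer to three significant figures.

Patient clearance = 0.4 × 3.330 = 1.332 L/h
D = CL × Css × τ / F = 1.332 × 15 × 24 / 0.72 = 666.0 mg

666 mg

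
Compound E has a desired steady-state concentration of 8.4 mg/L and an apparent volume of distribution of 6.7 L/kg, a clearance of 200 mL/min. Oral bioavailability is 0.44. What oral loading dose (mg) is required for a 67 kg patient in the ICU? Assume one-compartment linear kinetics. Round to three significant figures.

Total Vd = 6.7 × 67 = 448.9 L
LD = Vd × C / F = 448.9 × 8.400 / 0.44 = 8570 mg

8570 mg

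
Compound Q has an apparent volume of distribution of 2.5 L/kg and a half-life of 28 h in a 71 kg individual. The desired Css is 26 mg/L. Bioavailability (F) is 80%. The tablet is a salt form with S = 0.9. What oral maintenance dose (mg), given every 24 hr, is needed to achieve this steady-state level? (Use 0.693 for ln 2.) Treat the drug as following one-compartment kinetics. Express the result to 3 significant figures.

3810 mg

Vd = 2.5 L/kg × 71 kg = 177.5 L
k = 0.693/28 = 0.02475 h⁻¹, so CL = k·Vd = 0.02475 × 177.5 = 4.393 L/h
D = CL × Css × τ / F / S = 4.393 × 26 × 24 / 0.8 / 0.9 = 3807 mg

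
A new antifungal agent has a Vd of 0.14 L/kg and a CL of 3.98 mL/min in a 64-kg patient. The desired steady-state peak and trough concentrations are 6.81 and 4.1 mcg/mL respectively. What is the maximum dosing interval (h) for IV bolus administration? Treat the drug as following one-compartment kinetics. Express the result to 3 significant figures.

Vd = 0.14 L/kg × 64 kg = 8.960 L
CL = 3.98 mL/min = 3.98 × 0.06 = 0.2388 L/h
k = CL / Vd = 0.2388 / 8.960 = 0.02665 h⁻¹
Between IV bolus doses, concentration decays as C = C₀·e^(−kτ), so C_peak/C_trough = e^(kτ).
τ_max = ln(C_peak/C_trough) / k = ln(6.81/4.1) / 0.02665 = 0.5074 / 0.02665 = 19.04 h

19.0 h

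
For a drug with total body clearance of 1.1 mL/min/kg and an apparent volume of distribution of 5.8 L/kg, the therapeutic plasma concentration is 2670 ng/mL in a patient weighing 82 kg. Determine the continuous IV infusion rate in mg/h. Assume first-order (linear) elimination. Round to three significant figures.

14.5 mg/h

CL = 1.1 mL/min/kg × 82 kg = 90.20 mL/min = 90.20 × 60/1000 = 5.412 L/h
C = 2670 ng/mL = 2.670 mg/L
Rate = CL × Css = 5.412 × 2.67 = 14.45 mg/h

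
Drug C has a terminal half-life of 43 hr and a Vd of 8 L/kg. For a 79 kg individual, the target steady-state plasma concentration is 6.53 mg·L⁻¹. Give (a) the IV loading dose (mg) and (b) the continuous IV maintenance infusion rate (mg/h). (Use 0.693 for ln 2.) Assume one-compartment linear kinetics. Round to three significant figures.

(a) 4130 mg; (b) 66.5 mg/h

Vd(total) = 79 kg × 8 L/kg = 632.0 L
LD = Vd × C = 632.0 × 6.53 = 4127 mg
CL = 0.693 × Vd / t½ = 0.693 × 632.0 / 43 = 10.19 L/h
Infusion rate = CL × Css = 10.19 × 6.53 = 66.54 mg/h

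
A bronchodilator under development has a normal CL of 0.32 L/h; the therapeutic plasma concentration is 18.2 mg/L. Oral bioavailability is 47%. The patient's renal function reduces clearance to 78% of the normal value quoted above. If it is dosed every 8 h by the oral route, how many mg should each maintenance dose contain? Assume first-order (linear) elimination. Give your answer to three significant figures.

Patient clearance = 0.78 × 0.3200 = 0.2496 L/h
D = CL × Css × τ / F = 0.2496 × 18.2 × 8 / 0.47 = 77.32 mg

77.3 mg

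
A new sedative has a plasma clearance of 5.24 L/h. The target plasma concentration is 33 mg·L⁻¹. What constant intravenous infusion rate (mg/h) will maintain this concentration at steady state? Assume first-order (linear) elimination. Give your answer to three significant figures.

173 mg/h

Infusion rate = CL · Css = 5.240 L/h × 33 mg/L = 172.9 mg/h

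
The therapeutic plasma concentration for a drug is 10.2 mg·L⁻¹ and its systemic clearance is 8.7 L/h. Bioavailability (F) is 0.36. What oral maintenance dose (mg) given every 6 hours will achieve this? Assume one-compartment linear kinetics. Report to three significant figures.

At steady state, dose per interval replaces the amount cleared in that interval: F·D/τ = CL·Css.
D = CL × Css × τ / F = 8.700 × 10.2 × 6 / 0.36 = 1479 mg

1480 mg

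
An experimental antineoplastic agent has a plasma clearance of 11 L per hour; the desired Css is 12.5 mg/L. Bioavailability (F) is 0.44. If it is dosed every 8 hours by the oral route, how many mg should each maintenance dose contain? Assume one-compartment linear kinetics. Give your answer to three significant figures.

D = CL × Css × τ / F = 11.00 × 12.5 × 8 / 0.44 = 2500 mg

2500 mg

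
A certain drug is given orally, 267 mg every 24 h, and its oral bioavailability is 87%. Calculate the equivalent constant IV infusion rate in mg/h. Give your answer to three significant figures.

9.68 mg/h

Equivalent systemic input: infusion rate = F·D/τ.
Rate = 0.87 × 267 / 24 = 9.679 mg/h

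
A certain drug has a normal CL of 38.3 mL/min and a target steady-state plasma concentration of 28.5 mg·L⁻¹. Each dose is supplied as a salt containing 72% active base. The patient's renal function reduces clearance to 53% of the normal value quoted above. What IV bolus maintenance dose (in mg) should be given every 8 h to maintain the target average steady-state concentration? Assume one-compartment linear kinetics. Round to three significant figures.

Convert clearance: 38.3 mL/min × 60 min/h ÷ 1000 mL/L = 2.298 L/h
Patient clearance = 0.53 × 2.298 = 1.218 L/h
D = CL × Css × τ / S = 1.218 × 28.5 × 8 / 0.72 = 385.7 mg

386 mg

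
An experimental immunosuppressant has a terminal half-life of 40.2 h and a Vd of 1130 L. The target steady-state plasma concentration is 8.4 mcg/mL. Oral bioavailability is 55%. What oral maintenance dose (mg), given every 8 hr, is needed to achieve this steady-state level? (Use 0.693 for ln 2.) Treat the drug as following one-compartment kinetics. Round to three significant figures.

2380 mg

CL = ln 2 · Vd / t½ = 0.693 × 1130 / 40.2 = 19.48 L/h
D = CL × Css × τ / F = 19.48 × 8.4 × 8 / 0.55 = 2380 mg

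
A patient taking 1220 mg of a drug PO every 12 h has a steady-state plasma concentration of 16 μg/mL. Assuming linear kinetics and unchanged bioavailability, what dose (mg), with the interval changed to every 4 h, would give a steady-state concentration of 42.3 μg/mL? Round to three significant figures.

For first-order elimination, Css ∝ F·D/(CL·τ); F and CL are unchanged, so Css ∝ D/τ.
D₂ = D₁ × (Css,target / Css,current) × (τ₂/τ₁) = 1220 × (42.3/16) × (4/12) = 1075 mg

1080 mg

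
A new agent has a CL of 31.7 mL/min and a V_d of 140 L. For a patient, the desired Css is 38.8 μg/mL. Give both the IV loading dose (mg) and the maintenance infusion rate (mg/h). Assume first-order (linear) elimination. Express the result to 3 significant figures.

LD = Vd · C_target = 140.0 × 38.8 = 5432 mg
Convert clearance: 31.7 mL/min × 60 min/h ÷ 1000 mL/L = 1.902 L/h
Maintenance: replace elimination → rate = CL × Css = 1.902 × 38.8 = 73.80 mg/h

(a) 5430 mg; (b) 73.8 mg/h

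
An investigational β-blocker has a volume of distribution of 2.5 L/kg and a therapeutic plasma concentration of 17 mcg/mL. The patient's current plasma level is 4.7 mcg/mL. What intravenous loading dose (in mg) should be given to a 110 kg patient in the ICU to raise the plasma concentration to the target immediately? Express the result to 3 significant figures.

Vd(total) = 110 kg × 2.5 L/kg = 275.0 L
Concentration deficit ΔC = 17 − 4.7 = 12.30 mg/L
LD = Vd × ΔC = 275.0 × 12.30 = 3383 mg

3380 mg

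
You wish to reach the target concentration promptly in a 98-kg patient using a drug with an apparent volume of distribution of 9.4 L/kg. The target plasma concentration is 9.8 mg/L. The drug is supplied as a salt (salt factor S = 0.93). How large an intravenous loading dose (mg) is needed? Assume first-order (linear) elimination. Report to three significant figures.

Vd = 9.4 L/kg × 98 kg = 921.2 L
The loading dose fills Vd to the target concentration.
LD = Vd × C / S = 921.2 × 9.800 / 0.93 = 9707 mg

9710 mg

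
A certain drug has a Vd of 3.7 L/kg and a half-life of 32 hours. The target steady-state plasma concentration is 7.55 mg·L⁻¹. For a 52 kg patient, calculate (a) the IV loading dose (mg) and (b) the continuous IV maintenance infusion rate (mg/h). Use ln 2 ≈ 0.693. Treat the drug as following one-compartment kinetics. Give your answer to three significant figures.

(a) 1450 mg; (b) 31.5 mg/h

Total Vd = 3.7 × 52 = 192.4 L
LD = Vd × C = 192.4 × 7.55 = 1453 mg
CL = 0.693 × Vd / t½ = 0.693 × 192.4 / 32 = 4.167 L/h
Infusion rate = CL × Css = 4.167 × 7.55 = 31.46 mg/h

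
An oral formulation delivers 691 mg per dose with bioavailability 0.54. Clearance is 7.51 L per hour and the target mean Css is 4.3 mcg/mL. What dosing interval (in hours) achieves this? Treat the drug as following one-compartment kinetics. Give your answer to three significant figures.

F·D/τ = CL·Css → τ = F·D / (CL·Css).
τ = 0.54 × 691 / (7.51 × 4.3) = 11.55 h

11.6 h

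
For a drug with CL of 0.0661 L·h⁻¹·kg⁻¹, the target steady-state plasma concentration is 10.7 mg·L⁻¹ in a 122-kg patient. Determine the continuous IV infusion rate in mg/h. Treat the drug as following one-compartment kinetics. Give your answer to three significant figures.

CL = 0.0661 L·h⁻¹·kg⁻¹ × 122 kg = 8.064 L/h
At steady state, infusion rate equals elimination rate: rate in = CL × Css.
R₀ = 8.064 × 10.7 = 86.28 mg/h

86.3 mg/h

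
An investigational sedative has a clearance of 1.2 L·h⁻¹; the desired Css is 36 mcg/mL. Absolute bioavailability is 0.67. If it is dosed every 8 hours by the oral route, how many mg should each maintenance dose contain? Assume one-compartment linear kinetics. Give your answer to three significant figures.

516 mg

At steady state, dose per interval replaces the amount cleared in that interval: F·D/τ = CL·Css.
D = CL × Css × τ / F = 1.200 × 36 × 8 / 0.67 = 515.8 mg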